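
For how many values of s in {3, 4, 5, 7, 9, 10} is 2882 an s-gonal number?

1

s = 3: P(3, 75) = 2850 and P(3, 76) = 2926; 2882 is not s-gonal.
s = 4: P(4, 53) = 2809 and P(4, 54) = 2916; 2882 is not s-gonal.
s = 5: P(5, 44) = 2882. ✓
s = 7: P(7, 34) = 2839 and P(7, 35) = 3010; 2882 is not s-gonal.
s = 9: P(9, 29) = 2871 and P(9, 30) = 3075; 2882 is not s-gonal.
s = 10: P(10, 27) = 2835 and P(10, 28) = 3052; 2882 is not s-gonal.
Hits: s ∈ {5} → 1.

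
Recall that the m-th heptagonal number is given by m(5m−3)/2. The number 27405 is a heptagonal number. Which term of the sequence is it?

105

Set n(5n−3)/2 = 27405, giving 5n² − 3n − 54810 = 0.
The discriminant is 9 + 40·27405 = 1096209, and √1096209 = 1047.
So n = (3 + 1047) / 10 = 1050/10 = 105.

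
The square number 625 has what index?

We need n² = 625, so n = √625 = 25.
Check: 25² = 625. ✓

25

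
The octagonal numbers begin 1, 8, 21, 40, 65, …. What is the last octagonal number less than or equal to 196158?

Solve n(3n−2) ≤ 196158 for integer n.
n = 256 gives 196096 ≤ 196158, while n = 257 gives 197633 > 196158; so the answer is 196096.

196096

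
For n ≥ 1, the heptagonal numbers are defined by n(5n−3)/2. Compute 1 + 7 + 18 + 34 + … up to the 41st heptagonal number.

Σ i(5i−3)/2 = (5Σi² − 3Σi) / 2 over i = 1..41.
Σi = 861 and Σi² = 23821.
(5·23821 − 3·861) / 2 = 116522/2 = 58261.

58261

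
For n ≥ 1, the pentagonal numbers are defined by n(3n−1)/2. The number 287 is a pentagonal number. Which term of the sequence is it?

Set n(3n−1)/2 = 287, giving 3n² − n − 574 = 0.
The discriminant is 1 + 24·287 = 6889, and √6889 = 83.
So n = (1 + 83) / 6 = 84/6 = 14.
Check: 14·(3·14 − 1)/2 = 287. ✓

14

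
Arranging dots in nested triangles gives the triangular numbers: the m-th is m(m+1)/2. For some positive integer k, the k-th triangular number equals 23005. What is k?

Set n(n+1)/2 = 23005, giving n² + n − 46010 = 0.
The discriminant is 1 + 8·23005 = 184041, and √184041 = 429.
So n = (-1 + 429) / 2 = 428/2 = 214.

214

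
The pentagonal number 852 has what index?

24

Set n(3n−1)/2 = 852, giving 3n² − n − 1704 = 0.
The discriminant is 1 + 24·852 = 20449, and √20449 = 143.
So n = (1 + 143) / 6 = 144/6 = 24.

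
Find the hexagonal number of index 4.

28

The 4th hexagonal number is n(2n−1) with n = 4.
4·(2·4 − 1) = 4·7 = 28.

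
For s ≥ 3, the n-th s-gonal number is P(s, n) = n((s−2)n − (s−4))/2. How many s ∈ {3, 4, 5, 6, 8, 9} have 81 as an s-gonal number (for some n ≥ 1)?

s = 3: P(3, 12) = 78 and P(3, 13) = 91; 81 is not s-gonal.
s = 4: P(4, 9) = 81. ✓
s = 5: P(5, 7) = 70 and P(5, 8) = 92; 81 is not s-gonal.
s = 6: P(6, 6) = 66 and P(6, 7) = 91; 81 is not s-gonal.
s = 8: P(8, 5) = 65 and P(8, 6) = 96; 81 is not s-gonal.
s = 9: P(9, 5) = 75 and P(9, 6) = 111; 81 is not s-gonal.
Hits: s ∈ {4} → 1.

1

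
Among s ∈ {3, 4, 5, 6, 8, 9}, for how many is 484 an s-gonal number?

s = 3: P(3, 30) = 465 and P(3, 31) = 496; 484 is not s-gonal.
s = 4: P(4, 22) = 484. ✓
s = 5: P(5, 18) = 477 and P(5, 19) = 532; 484 is not s-gonal.
s = 6: P(6, 15) = 435 and P(6, 16) = 496; 484 is not s-gonal.
s = 8: P(8, 13) = 481 and P(8, 14) = 560; 484 is not s-gonal.
s = 9: P(9, 12) = 474 and P(9, 13) = 559; 484 is not s-gonal.
Hits: s ∈ {4} → 1.

1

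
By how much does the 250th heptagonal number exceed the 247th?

3723

250·(5·250 − 3)/2 = 155875 and 247·(5·247 − 3)/2 = 152152.
Difference: 155875 − 152152 = 3723.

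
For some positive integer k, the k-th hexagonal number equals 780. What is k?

20

Set n(2n−1) = 780, giving 2n² − n − 780 = 0.
The discriminant is 1 + 8·780 = 6241, and √6241 = 79.
So n = (1 + 79) / 4 = 80/4 = 20.
Check: 20·(2·20 − 1) = 780. ✓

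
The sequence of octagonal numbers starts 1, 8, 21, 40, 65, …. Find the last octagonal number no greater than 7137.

7105

Solve n(3n−2) ≤ 7137 for integer n.
n = 49 gives 7105 ≤ 7137, while n = 50 gives 7400 > 7137; so the answer is 7105.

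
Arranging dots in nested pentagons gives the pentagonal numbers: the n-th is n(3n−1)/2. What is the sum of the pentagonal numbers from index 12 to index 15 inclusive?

1074

Σ i(3i−1)/2 = (3Σi² − Σi) / 2 over i = 12..15.
Σi = 120 − 66 = 54 and Σi² = 1240 − 506 = 734.
(3·734 − 1·54) / 2 = 2148/2 = 1074.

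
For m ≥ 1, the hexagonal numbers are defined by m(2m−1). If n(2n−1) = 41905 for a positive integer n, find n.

145

Set n(2n−1) = 41905, giving 2n² − n − 41905 = 0.
The discriminant is 1 + 8·41905 = 335241, and √335241 = 579.
So n = (1 + 579) / 4 = 580/4 = 145.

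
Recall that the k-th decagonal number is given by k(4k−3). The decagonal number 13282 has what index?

58

Set n(4n−3) = 13282, giving 4n² − 3n − 13282 = 0.
The discriminant is 9 + 16·13282 = 212521, and √212521 = 461.
So n = (3 + 461) / 8 = 464/8 = 58.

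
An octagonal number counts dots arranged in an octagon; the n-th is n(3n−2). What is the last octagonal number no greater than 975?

936

Solve n(3n−2) ≤ 975 for integer n.
n = 18 gives 936 ≤ 975, while n = 19 gives 1045 > 975; so the answer is 936.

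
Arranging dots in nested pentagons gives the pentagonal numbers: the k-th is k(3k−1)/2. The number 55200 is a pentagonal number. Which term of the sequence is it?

Set n(3n−1)/2 = 55200, giving 3n² − n − 110400 = 0.
So n = (1 + 1151) / 6 = 1152/6 = 192.

192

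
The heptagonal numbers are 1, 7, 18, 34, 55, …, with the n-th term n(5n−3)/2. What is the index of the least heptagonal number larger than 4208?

Solve n(5n−3)/2 > 4208 for integer n.
The largest n with value ≤ 4208 is 41 (since 4141 ≤ 4208 < 4347), so the first above is n = 42, value 4347.

42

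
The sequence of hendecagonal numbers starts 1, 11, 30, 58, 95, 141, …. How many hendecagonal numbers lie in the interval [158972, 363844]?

The n-th hendecagonal number is n(9n−7)/2.
Smallest index with value ≥ 158972: n = 189 (giving 160083).
Largest index with value ≤ 363844: n = 284 (giving 361958).
Indices 189 through 284: 96 terms.

96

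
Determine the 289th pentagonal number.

289·(3·289 − 1)/2 = 289·866/2 = 289·433 = 125137.

125137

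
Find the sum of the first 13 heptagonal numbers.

1911

Σ i(5i−3)/2 = (5Σi² − 3Σi) / 2 over i = 1..13.
Σi = 91 and Σi² = 819.
(5·819 − 3·91) / 2 = 3822/2 = 1911.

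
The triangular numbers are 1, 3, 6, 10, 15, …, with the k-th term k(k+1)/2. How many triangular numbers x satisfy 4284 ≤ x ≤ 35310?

173

The n-th triangular number is n(n+1)/2.
Smallest index with value ≥ 4284: n = 93 (giving 4371).
Largest index with value ≤ 35310: n = 265 (giving 35245).
Indices 93 through 265: 173 terms.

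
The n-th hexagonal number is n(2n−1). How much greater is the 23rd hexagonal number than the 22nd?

89

Consecutive hexagonal numbers differ by 4n − 3: here 4·23 − 3 = 89.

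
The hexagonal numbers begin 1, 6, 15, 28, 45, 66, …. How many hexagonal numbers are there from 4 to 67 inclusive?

5

The n-th hexagonal number is n(2n−1).
Smallest index with value ≥ 4: n = 2 (giving 6).
Largest index with value ≤ 67: n = 6 (giving 66).
Indices 2 through 6: 5 terms.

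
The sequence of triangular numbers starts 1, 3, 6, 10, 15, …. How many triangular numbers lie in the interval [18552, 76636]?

The n-th triangular number is n(n+1)/2.
Smallest index with value ≥ 18552: n = 193 (giving 18721).
Largest index with value ≤ 76636: n = 391 (giving 76636).
Indices 193 through 391: 199 terms.

199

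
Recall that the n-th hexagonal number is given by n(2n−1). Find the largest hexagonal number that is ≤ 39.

28

Solve n(2n−1) ≤ 39 for integer n.
n = 4 gives 28 ≤ 39, while n = 5 gives 45 > 39; so the answer is 28.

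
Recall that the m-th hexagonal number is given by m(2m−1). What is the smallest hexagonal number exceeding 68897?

69006

Solve n(2n−1) > 68897 for integer n.
The largest n with value ≤ 68897 is 185 (since 68265 ≤ 68897 < 69006), so the first above is n = 186, value 69006.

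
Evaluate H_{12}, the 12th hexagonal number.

The 12th hexagonal number is n(2n−1) with n = 12.
12·(2·12 − 1) = 12·23 = 276.

276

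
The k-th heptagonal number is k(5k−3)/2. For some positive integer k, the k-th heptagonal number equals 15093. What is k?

78

Set n(5n−3)/2 = 15093, giving 5n² − 3n − 30186 = 0.
So n = (3 + 777) / 10 = 780/10 = 78.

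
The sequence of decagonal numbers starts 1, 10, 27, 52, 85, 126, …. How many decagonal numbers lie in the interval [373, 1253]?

8

The n-th decagonal number is n(4n−3).
Smallest index with value ≥ 373: n = 11 (giving 451).
Largest index with value ≤ 1253: n = 18 (giving 1242).
Indices 11 through 18: 8 terms.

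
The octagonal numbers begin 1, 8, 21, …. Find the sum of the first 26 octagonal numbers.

17901

Σ i(3i−2) = 3Σi² − 2Σi over i = 1..26.
Σi = 351 and Σi² = 6201.
3·6201 − 2·351 = 17901.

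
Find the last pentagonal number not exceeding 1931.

Solve n(3n−1)/2 ≤ 1931 for integer n.
n = 36 gives 1926 ≤ 1931, while n = 37 gives 2035 > 1931; so the answer is 1926.

1926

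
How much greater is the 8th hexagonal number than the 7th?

Consecutive hexagonal numbers differ by 4n − 3: here 4·8 − 3 = 29.

29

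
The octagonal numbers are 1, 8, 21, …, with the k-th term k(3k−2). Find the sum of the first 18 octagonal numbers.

5985

Σ i(3i−2) = 3Σi² − 2Σi over i = 1..18.
Σi = 171 and Σi² = 2109.
3·2109 − 2·171 = 5985.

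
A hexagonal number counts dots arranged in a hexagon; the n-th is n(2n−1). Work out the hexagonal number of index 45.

4005

45·(2·45 − 1) = 45·89 = 4005.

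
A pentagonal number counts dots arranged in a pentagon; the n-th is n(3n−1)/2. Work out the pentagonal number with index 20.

590

The 20th pentagonal number is n(3n−1)/2 with n = 20.
20·(3·20 − 1)/2 = 20·59/2 = 590.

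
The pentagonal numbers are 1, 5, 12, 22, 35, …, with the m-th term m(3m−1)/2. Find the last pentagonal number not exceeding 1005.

1001

Solve n(3n−1)/2 ≤ 1005 for integer n.
n = 26 gives 1001 ≤ 1005, while n = 27 gives 1080 > 1005; so the answer is 1001.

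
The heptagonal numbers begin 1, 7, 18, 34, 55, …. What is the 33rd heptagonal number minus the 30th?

33·(5·33 − 3)/2 = 2673 and 30·(5·30 − 3)/2 = 2205.
Difference: 2673 − 2205 = 468.

468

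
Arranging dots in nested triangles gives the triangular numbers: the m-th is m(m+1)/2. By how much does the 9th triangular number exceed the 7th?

17

9·10/2 = 45 and 7·8/2 = 28.
Difference: 45 − 28 = 17.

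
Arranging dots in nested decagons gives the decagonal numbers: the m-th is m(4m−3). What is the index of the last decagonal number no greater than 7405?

43

Solve n(4n−3) ≤ 7405 for integer n.
n = 43 gives 7267 ≤ 7405, while n = 44 gives 7612 > 7405; so the answer is index 43.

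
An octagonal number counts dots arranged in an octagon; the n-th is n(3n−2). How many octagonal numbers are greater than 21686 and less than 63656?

60

The n-th octagonal number is n(3n−2).
Smallest index with value > 21686: n = 86 (giving 22016).
Largest index with value < 63656: n = 145 (giving 62785).
Indices 86 through 145: 60 terms.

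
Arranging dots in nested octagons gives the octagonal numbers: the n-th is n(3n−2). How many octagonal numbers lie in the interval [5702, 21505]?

42

The n-th octagonal number is n(3n−2).
Smallest index with value ≥ 5702: n = 44 (giving 5720).
Largest index with value ≤ 21505: n = 85 (giving 21505).
Indices 44 through 85: 42 terms.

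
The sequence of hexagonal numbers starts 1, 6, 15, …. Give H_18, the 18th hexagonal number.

630

The 18th hexagonal number is n(2n−1) with n = 18.
18·(2·18 − 1) = 18·35 = 630.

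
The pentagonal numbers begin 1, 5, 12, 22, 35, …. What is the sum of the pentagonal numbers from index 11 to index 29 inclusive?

12065

Σ i(3i−1)/2 = (3Σi² − Σi) / 2 over i = 11..29.
Σi = 435 − 55 = 380 and Σi² = 8555 − 385 = 8170.
(3·8170 − 1·380) / 2 = 24130/2 = 12065.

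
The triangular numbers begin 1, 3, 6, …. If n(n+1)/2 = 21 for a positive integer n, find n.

Set n(n+1)/2 = 21, giving n² + n − 42 = 0.
The discriminant is 1 + 8·21 = 169, and √169 = 13.
So n = (-1 + 13) / 2 = 12/2 = 6.
Check: 6·7/2 = 21. ✓

6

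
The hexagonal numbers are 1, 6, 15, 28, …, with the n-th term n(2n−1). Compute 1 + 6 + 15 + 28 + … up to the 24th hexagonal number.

9500

Σ i(2i−1) = 2Σi² − Σi over i = 1..24.
Σi = 300 and Σi² = 4900.
2·4900 − 1·300 = 9500.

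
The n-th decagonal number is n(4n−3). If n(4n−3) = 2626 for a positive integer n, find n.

Set n(4n−3) = 2626, giving 4n² − 3n − 2626 = 0.
The discriminant is 9 + 16·2626 = 42025, and √42025 = 205.
So n = (3 + 205) / 8 = 208/8 = 26.

26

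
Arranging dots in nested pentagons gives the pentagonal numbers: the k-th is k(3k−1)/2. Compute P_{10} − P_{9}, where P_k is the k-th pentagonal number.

Consecutive pentagonal numbers differ by 3n − 2: here 3·10 − 2 = 28.

28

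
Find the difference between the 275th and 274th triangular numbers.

Consecutive triangular numbers differ by n: T_{275} − T_{274} = 275.

275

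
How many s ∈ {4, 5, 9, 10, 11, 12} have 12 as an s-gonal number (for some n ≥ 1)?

s = 4: P(4, 3) = 9 and P(4, 4) = 16; 12 is not s-gonal.
s = 5: P(5, 3) = 12. ✓
s = 9: P(9, 2) = 9 and P(9, 3) = 24; 12 is not s-gonal.
s = 10: P(10, 2) = 10 and P(10, 3) = 27; 12 is not s-gonal.
s = 11: P(11, 2) = 11 and P(11, 3) = 30; 12 is not s-gonal.
s = 12: P(12, 2) = 12. ✓
Hits: s ∈ {5, 12} → 2.

2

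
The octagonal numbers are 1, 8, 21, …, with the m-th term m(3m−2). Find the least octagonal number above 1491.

Solve n(3n−2) > 1491 for integer n.
The largest n with value ≤ 1491 is 22 (since 1408 ≤ 1491 < 1541), so the first above is n = 23, value 1541.

1541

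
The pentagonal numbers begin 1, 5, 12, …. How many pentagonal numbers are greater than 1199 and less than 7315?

The n-th pentagonal number is n(3n−1)/2.
Smallest index with value > 1199: n = 29 (giving 1247).
Largest index with value < 7315: n = 69 (giving 7107).
Indices 29 through 69: 41 terms.

41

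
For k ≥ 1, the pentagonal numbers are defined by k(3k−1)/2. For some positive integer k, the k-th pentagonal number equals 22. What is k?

Set n(3n−1)/2 = 22, giving 3n² − n − 44 = 0.
The discriminant is 1 + 24·22 = 529, and √529 = 23.
So n = (1 + 23) / 6 = 24/6 = 4.
Check: 4·(3·4 − 1)/2 = 22. ✓

4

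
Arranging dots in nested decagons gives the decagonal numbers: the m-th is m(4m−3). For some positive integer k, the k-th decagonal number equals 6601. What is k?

Set n(4n−3) = 6601, giving 4n² − 3n − 6601 = 0.
The discriminant is 9 + 16·6601 = 105625, and √105625 = 325.
So n = (3 + 325) / 8 = 328/8 = 41.

41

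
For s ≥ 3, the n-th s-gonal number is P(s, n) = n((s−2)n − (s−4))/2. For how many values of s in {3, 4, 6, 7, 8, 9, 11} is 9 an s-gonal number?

2

s = 3: P(3, 3) = 6 and P(3, 4) = 10; 9 is not s-gonal.
s = 4: P(4, 3) = 9. ✓
s = 6: P(6, 2) = 6 and P(6, 3) = 15; 9 is not s-gonal.
s = 7: P(7, 2) = 7 and P(7, 3) = 18; 9 is not s-gonal.
s = 8: P(8, 2) = 8 and P(8, 3) = 21; 9 is not s-gonal.
s = 9: P(9, 2) = 9. ✓
s = 11: P(11, 1) = 1 and P(11, 2) = 11; 9 is not s-gonal.
Hits: s ∈ {4, 9} → 2.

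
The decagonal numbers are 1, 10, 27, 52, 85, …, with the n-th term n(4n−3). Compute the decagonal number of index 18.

The 18th decagonal number is n(4n−3) with n = 18.
18·(4·18 − 3) = 18·69 = 1242.

1242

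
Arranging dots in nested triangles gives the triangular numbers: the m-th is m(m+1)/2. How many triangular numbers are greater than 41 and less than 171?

The n-th triangular number is n(n+1)/2.
Smallest index with value > 41: n = 9 (giving 45).
Largest index with value < 171: n = 17 (giving 153).
Indices 9 through 17: 9 terms.

9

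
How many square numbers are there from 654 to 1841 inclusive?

17

The n-th square number is n².
Smallest index with value ≥ 654: n = 26 (giving 676).
Largest index with value ≤ 1841: n = 42 (giving 1764).
Indices 26 through 42: 17 terms.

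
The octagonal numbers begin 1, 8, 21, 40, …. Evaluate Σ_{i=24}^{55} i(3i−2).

155440

Σ i(3i−2) = 3Σi² − 2Σi over i = 24..55.
Σi = 1540 − 276 = 1264 and Σi² = 56980 − 4324 = 52656.
3·52656 − 2·1264 = 155440.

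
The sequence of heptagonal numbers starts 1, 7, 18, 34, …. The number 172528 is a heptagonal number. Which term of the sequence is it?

263

Set n(5n−3)/2 = 172528, giving 5n² − 3n − 345056 = 0.
The discriminant is 9 + 40·172528 = 6901129, and √6901129 = 2627.
So n = (3 + 2627) / 10 = 2630/10 = 263.
Check: 263·(5·263 − 3)/2 = 172528. ✓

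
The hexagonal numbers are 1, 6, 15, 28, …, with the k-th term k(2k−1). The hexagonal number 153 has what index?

Set n(2n−1) = 153, giving 2n² − n − 153 = 0.
The discriminant is 1 + 8·153 = 1225, and √1225 = 35.
So n = (1 + 35) / 4 = 36/4 = 9.
Check: 9·(2·9 − 1) = 153. ✓

9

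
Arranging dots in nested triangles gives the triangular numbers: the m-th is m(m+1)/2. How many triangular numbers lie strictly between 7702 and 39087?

156

The n-th triangular number is n(n+1)/2.
Smallest index with value > 7702: n = 124 (giving 7750).
Largest index with value < 39087: n = 279 (giving 39060).
Indices 124 through 279: 156 terms.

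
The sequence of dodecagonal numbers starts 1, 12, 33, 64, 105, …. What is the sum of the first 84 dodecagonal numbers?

991270

Σ i(5i−4) = 5Σi² − 4Σi over i = 1..84.
Σi = 3570 and Σi² = 201110.
5·201110 − 4·3570 = 991270.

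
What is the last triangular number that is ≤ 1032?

Solve n(n+1)/2 ≤ 1032 for integer n.
n = 44 gives 990 ≤ 1032, while n = 45 gives 1035 > 1032; so the answer is 990.

990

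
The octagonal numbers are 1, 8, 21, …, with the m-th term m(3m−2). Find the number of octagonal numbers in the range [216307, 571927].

168

The n-th octagonal number is n(3n−2).
Smallest index with value ≥ 216307: n = 269 (giving 216545).
Largest index with value ≤ 571927: n = 436 (giving 569416).
Indices 269 through 436: 168 terms.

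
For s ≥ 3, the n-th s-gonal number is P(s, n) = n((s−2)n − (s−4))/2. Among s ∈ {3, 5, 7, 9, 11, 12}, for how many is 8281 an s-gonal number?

1

s = 3: P(3, 128) = 8256 and P(3, 129) = 8385; 8281 is not s-gonal.
s = 5: P(5, 74) = 8177 and P(5, 75) = 8400; 8281 is not s-gonal.
s = 7: P(7, 57) = 8037 and P(7, 58) = 8323; 8281 is not s-gonal.
s = 9: P(9, 49) = 8281. ✓
s = 11: P(11, 43) = 8170 and P(11, 44) = 8558; 8281 is not s-gonal.
s = 12: P(12, 41) = 8241 and P(12, 42) = 8652; 8281 is not s-gonal.
Hits: s ∈ {9} → 1.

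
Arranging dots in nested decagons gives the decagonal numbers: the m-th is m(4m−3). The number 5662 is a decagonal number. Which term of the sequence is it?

38

Set n(4n−3) = 5662, giving 4n² − 3n − 5662 = 0.
The discriminant is 9 + 16·5662 = 90601, and √90601 = 301.
So n = (3 + 301) / 8 = 304/8 = 38.
Check: 38·(4·38 − 3) = 5662. ✓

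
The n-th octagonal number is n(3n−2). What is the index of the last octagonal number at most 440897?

383

Solve n(3n−2) ≤ 440897 for integer n.
n = 383 gives 439301 ≤ 440897, while n = 384 gives 441600 > 440897; so the answer is index 383.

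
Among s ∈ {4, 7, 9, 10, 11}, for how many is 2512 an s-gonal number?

1

s = 4: P(4, 50) = 2500 and P(4, 51) = 2601; 2512 is not s-gonal.
s = 7: P(7, 32) = 2512. ✓
s = 9: P(9, 27) = 2484 and P(9, 28) = 2674; 2512 is not s-gonal.
s = 10: P(10, 25) = 2425 and P(10, 26) = 2626; 2512 is not s-gonal.
s = 11: P(11, 24) = 2508 and P(11, 25) = 2725; 2512 is not s-gonal.
Hits: s ∈ {7} → 1.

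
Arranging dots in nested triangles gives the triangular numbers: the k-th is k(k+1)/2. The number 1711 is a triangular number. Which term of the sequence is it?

Set n(n+1)/2 = 1711, giving n² + n − 3422 = 0.
The discriminant is 1 + 8·1711 = 13689, and √13689 = 117.
So n = (-1 + 117) / 2 = 116/2 = 58.
Check: 58·59/2 = 1711. ✓

58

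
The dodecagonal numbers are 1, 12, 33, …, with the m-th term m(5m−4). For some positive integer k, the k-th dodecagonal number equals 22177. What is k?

Set n(5n−4) = 22177, giving 5n² − 4n − 22177 = 0.
So n = (4 + 666) / 10 = 670/10 = 67.
Check: 67·(5·67 − 4) = 22177. ✓

67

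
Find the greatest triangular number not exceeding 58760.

58653

Solve n(n+1)/2 ≤ 58760 for integer n.
n = 342 gives 58653 ≤ 58760, while n = 343 gives 58996 > 58760; so the answer is 58653.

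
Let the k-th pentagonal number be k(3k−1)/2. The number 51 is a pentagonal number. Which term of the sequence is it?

Set n(3n−1)/2 = 51, giving 3n² − n − 102 = 0.
The discriminant is 1 + 24·51 = 1225, and √1225 = 35.
So n = (1 + 35) / 6 = 36/6 = 6.
Check: 6·(3·6 − 1)/2 = 51. ✓

6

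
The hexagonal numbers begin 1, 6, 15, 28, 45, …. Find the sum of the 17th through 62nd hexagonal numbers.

Σ i(2i−1) = 2Σi² − Σi over i = 17..62.
Σi = 1953 − 136 = 1817 and Σi² = 81375 − 1496 = 79879.
2·79879 − 1·1817 = 157941.

157941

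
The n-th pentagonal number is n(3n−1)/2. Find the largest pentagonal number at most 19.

Solve n(3n−1)/2 ≤ 19 for integer n.
n = 3 gives 12 ≤ 19, while n = 4 gives 22 > 19; so the answer is 12.

12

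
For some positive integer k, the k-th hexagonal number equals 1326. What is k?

Set n(2n−1) = 1326, giving 2n² − n − 1326 = 0.
The discriminant is 1 + 8·1326 = 10609, and √10609 = 103.
So n = (1 + 103) / 4 = 104/4 = 26.

26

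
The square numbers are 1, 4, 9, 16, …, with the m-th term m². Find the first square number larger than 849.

Solve n² > 849 for integer n.
The largest n with value ≤ 849 is 29 (since 841 ≤ 849 < 900), so the first above is n = 30, value 900.

900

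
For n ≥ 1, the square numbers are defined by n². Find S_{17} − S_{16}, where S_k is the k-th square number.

n² − (n−1)² = 2n − 1, so 17² − 16² = 2·17 − 1 = 33.

33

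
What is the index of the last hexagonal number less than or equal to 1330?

Solve n(2n−1) ≤ 1330 for integer n.
n = 26 gives 1326 ≤ 1330, while n = 27 gives 1431 > 1330; so the answer is index 26.

26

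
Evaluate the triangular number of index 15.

The 15th triangular number is n(n+1)/2 with n = 15.
15·16/2 = 240/2 = 120.

120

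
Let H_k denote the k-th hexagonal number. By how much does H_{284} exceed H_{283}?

1133

Consecutive hexagonal numbers differ by 4n − 3: here 4·284 − 3 = 1133.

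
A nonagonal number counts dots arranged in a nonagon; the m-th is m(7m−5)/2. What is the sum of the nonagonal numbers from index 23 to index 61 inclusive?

253981

Σ i(7i−5)/2 = (7Σi² − 5Σi) / 2 over i = 23..61.
Σi = 1891 − 253 = 1638 and Σi² = 77531 − 3795 = 73736.
(7·73736 − 5·1638) / 2 = 507962/2 = 253981.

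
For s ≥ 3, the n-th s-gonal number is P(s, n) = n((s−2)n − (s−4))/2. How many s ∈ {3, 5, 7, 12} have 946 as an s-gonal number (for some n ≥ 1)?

1

s = 3: P(3, 43) = 946. ✓
s = 5: P(5, 25) = 925 and P(5, 26) = 1001; 946 is not s-gonal.
s = 7: P(7, 19) = 874 and P(7, 20) = 970; 946 is not s-gonal.
s = 12: P(12, 14) = 924 and P(12, 15) = 1065; 946 is not s-gonal.
Hits: s ∈ {3} → 1.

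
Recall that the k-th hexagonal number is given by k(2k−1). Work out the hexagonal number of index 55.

5995

The 55th hexagonal number is n(2n−1) with n = 55.
55·(2·55 − 1) = 55·109 = 5995.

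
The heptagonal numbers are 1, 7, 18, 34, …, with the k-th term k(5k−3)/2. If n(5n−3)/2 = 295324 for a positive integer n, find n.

344

Set n(5n−3)/2 = 295324, giving 5n² − 3n − 590648 = 0.
The discriminant is 9 + 40·295324 = 11812969, and √11812969 = 3437.
So n = (3 + 3437) / 10 = 3440/10 = 344.
Check: 344·(5·344 − 3)/2 = 295324. ✓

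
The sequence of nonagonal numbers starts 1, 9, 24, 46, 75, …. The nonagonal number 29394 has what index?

Set n(7n−5)/2 = 29394, giving 7n² − 5n − 58788 = 0.
The discriminant is 25 + 56·29394 = 1646089, and √1646089 = 1283.
So n = (5 + 1283) / 14 = 1288/14 = 92.
Check: 92·(7·92 − 5)/2 = 29394. ✓

92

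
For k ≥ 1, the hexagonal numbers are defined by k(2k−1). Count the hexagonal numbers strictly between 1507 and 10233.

The n-th hexagonal number is n(2n−1).
Smallest index with value > 1507: n = 28 (giving 1540).
Largest index with value < 10233: n = 71 (giving 10011).
Indices 28 through 71: 44 terms.

44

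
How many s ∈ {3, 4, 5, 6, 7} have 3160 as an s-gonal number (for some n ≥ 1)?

2

s = 3: P(3, 79) = 3160. ✓
s = 4: P(4, 56) = 3136 and P(4, 57) = 3249; 3160 is not s-gonal.
s = 5: P(5, 46) = 3151 and P(5, 47) = 3290; 3160 is not s-gonal.
s = 6: P(6, 40) = 3160. ✓
s = 7: P(7, 35) = 3010 and P(7, 36) = 3186; 3160 is not s-gonal.
Hits: s ∈ {3, 6} → 2.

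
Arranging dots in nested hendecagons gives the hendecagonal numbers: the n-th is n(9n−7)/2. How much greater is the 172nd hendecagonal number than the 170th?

3071

172·(9·172 − 7)/2 = 132526 and 170·(9·170 − 7)/2 = 129455.
Difference: 132526 − 129455 = 3071.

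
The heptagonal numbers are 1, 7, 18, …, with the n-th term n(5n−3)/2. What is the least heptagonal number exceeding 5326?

5452

Solve n(5n−3)/2 > 5326 for integer n.
The largest n with value ≤ 5326 is 46 (since 5221 ≤ 5326 < 5452), so the first above is n = 47, value 5452.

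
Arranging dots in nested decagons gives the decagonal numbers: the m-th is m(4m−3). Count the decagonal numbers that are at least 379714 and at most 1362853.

The n-th decagonal number is n(4n−3).
Smallest index with value ≥ 379714: n = 309 (giving 380997).
Largest index with value ≤ 1362853: n = 584 (giving 1362472).
Indices 309 through 584: 276 terms.

276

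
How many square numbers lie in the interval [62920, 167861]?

159

The n-th square number is n².
Smallest index with value ≥ 62920: n = 251 (giving 63001).
Largest index with value ≤ 167861: n = 409 (giving 167281).
Indices 251 through 409: 159 terms.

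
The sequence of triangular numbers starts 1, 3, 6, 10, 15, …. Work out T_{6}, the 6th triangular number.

The 6th triangular number is n(n+1)/2 with n = 6.
6·7/2 = 42/2 = 21.

21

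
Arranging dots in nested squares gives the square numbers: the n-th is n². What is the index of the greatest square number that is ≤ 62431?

Solve n² ≤ 62431 for integer n.
n = 249 gives 62001 ≤ 62431, while n = 250 gives 62500 > 62431; so the answer is index 249.

249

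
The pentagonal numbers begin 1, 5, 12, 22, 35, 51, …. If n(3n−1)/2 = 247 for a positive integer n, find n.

Set n(3n−1)/2 = 247, giving 3n² − n − 494 = 0.
The discriminant is 1 + 24·247 = 5929, and √5929 = 77.
So n = (1 + 77) / 6 = 78/6 = 13.

13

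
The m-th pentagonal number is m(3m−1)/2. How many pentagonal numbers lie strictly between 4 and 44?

4

The n-th pentagonal number is n(3n−1)/2.
Smallest index with value > 4: n = 2 (giving 5).
Largest index with value < 44: n = 5 (giving 35).
Indices 2 through 5: 4 terms.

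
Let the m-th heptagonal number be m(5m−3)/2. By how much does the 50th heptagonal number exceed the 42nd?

1828

50·(5·50 − 3)/2 = 6175 and 42·(5·42 − 3)/2 = 4347.
Difference: 6175 − 4347 = 1828.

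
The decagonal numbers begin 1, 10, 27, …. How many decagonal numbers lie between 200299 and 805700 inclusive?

225

The n-th decagonal number is n(4n−3).
Smallest index with value ≥ 200299: n = 225 (giving 201825).
Largest index with value ≤ 805700: n = 449 (giving 805057).
Indices 225 through 449: 225 terms.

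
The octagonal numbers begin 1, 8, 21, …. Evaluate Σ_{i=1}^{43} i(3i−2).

Σ i(3i−2) = 3Σi² − 2Σi over i = 1..43.
Σi = 946 and Σi² = 27434.
3·27434 − 2·946 = 80410.

80410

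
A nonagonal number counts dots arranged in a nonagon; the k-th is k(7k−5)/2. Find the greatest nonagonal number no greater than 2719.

2674

Solve n(7n−5)/2 ≤ 2719 for integer n.
n = 28 gives 2674 ≤ 2719, while n = 29 gives 2871 > 2719; so the answer is 2674.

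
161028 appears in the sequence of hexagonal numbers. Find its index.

Set n(2n−1) = 161028, giving 2n² − n − 161028 = 0.
The discriminant is 1 + 8·161028 = 1288225, and √1288225 = 1135.
So n = (1 + 1135) / 4 = 1136/4 = 284.
Check: 284·(2·284 − 1) = 161028. ✓

284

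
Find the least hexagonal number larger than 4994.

Solve n(2n−1) > 4994 for integer n.
The largest n with value ≤ 4994 is 50 (since 4950 ≤ 4994 < 5151), so the first above is n = 51, value 5151.

5151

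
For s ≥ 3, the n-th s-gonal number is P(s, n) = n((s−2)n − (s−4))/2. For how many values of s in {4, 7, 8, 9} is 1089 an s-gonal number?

2

s = 4: P(4, 33) = 1089. ✓
s = 7: P(7, 21) = 1071 and P(7, 22) = 1177; 1089 is not s-gonal.
s = 8: P(8, 19) = 1045 and P(8, 20) = 1160; 1089 is not s-gonal.
s = 9: P(9, 18) = 1089. ✓
Hits: s ∈ {4, 9} → 2.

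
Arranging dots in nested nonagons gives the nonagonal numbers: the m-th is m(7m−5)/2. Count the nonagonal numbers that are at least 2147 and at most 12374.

34

The n-th nonagonal number is n(7n−5)/2.
Smallest index with value ≥ 2147: n = 26 (giving 2301).
Largest index with value ≤ 12374: n = 59 (giving 12036).
Indices 26 through 59: 34 terms.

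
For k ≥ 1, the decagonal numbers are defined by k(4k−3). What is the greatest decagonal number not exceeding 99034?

Solve n(4n−3) ≤ 99034 for integer n.
n = 157 gives 98125 ≤ 99034, while n = 158 gives 99382 > 99034; so the answer is 98125.

98125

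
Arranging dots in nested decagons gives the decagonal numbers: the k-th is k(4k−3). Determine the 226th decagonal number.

The 226th decagonal number is n(4n−3) with n = 226.
226·(4·226 − 3) = 226·901 = 203626.

203626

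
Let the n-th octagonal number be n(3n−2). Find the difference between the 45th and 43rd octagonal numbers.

524

45·(3·45 − 2) = 5985 and 43·(3·43 − 2) = 5461.
Difference: 5985 − 5461 = 524.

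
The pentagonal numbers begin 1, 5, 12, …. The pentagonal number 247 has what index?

Set n(3n−1)/2 = 247, giving 3n² − n − 494 = 0.
The discriminant is 1 + 24·247 = 5929, and √5929 = 77.
So n = (1 + 77) / 6 = 78/6 = 13.
Check: 13·(3·13 − 1)/2 = 247. ✓

13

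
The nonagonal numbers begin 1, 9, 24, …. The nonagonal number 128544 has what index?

192

Set n(7n−5)/2 = 128544, giving 7n² − 5n − 257088 = 0.
So n = (5 + 2683) / 14 = 2688/14 = 192.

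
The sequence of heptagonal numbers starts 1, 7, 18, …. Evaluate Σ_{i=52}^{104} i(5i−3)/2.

830934

Σ i(5i−3)/2 = (5Σi² − 3Σi) / 2 over i = 52..104.
Σi = 5460 − 1326 = 4134 and Σi² = 380380 − 45526 = 334854.
(5·334854 − 3·4134) / 2 = 1661868/2 = 830934.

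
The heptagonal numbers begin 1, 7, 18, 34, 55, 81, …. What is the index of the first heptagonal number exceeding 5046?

Solve n(5n−3)/2 > 5046 for integer n.
The largest n with value ≤ 5046 is 45 (since 4995 ≤ 5046 < 5221), so the first above is n = 46, value 5221.

46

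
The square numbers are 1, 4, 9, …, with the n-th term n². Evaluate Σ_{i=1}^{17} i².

Σ_{i=1}^{17} i² = 17·18·35/6 = 1785.

1785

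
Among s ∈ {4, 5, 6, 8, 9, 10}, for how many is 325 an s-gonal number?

2

s = 4: P(4, 18) = 324 and P(4, 19) = 361; 325 is not s-gonal.
s = 5: P(5, 14) = 287 and P(5, 15) = 330; 325 is not s-gonal.
s = 6: P(6, 13) = 325. ✓
s = 8: P(8, 10) = 280 and P(8, 11) = 341; 325 is not s-gonal.
s = 9: P(9, 10) = 325. ✓
s = 10: P(10, 9) = 297 and P(10, 10) = 370; 325 is not s-gonal.
Hits: s ∈ {6, 9} → 2.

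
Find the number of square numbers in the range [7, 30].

3

The n-th square number is n².
Smallest index with value ≥ 7: n = 3 (giving 9).
Largest index with value ≤ 30: n = 5 (giving 25).
Indices 3 through 5: 3 terms.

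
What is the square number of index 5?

25

The 5th square number is n² with n = 5.
5² = 25.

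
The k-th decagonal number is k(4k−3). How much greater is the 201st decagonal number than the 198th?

201·(4·201 − 3) = 161001 and 198·(4·198 − 3) = 156222.
Difference: 161001 − 156222 = 4779.

4779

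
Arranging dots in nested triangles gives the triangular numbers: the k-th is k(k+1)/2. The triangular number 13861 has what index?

166

Set n(n+1)/2 = 13861, giving n² + n − 27722 = 0.
So n = (-1 + 333) / 2 = 332/2 = 166.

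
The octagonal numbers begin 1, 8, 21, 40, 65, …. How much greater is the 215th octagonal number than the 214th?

1285

Consecutive octagonal numbers differ by 6n − 5: here 6·215 − 5 = 1285.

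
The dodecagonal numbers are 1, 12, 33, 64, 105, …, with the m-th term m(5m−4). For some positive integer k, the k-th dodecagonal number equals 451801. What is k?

301

Set n(5n−4) = 451801, giving 5n² − 4n − 451801 = 0.
The discriminant is 16 + 20·451801 = 9036036, and √9036036 = 3006.
So n = (4 + 3006) / 10 = 3010/10 = 301.
Check: 301·(5·301 − 4) = 451801. ✓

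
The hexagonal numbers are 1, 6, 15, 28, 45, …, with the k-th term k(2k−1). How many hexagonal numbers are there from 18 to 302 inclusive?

The n-th hexagonal number is n(2n−1).
Smallest index with value ≥ 18: n = 4 (giving 28).
Largest index with value ≤ 302: n = 12 (giving 276).
Indices 4 through 12: 9 terms.

9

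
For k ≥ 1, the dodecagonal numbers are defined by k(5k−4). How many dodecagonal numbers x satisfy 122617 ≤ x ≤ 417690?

The n-th dodecagonal number is n(5n−4).
Smallest index with value ≥ 122617: n = 157 (giving 122617).
Largest index with value ≤ 417690: n = 289 (giving 416449).
Indices 157 through 289: 133 terms.

133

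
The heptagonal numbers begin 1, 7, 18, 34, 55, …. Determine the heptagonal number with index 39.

3744

The 39th heptagonal number is n(5n−3)/2 with n = 39.
39·(5·39 − 3)/2 = 39·192/2 = 39·96 = 3744.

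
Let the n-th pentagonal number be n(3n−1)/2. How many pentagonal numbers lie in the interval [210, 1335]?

The n-th pentagonal number is n(3n−1)/2.
Smallest index with value ≥ 210: n = 12 (giving 210).
Largest index with value ≤ 1335: n = 30 (giving 1335).
Indices 12 through 30: 19 terms.

19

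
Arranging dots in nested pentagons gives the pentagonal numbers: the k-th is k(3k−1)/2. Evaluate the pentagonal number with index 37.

2035

37·(3·37 − 1)/2 = 37·110/2 = 37·55 = 2035.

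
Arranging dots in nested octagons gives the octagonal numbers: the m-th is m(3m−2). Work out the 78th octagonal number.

78·(3·78 − 2) = 78·232 = 18096.

18096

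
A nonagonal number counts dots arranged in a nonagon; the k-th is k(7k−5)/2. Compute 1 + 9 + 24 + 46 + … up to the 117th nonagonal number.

Σ i(7i−5)/2 = (7Σi² − 5Σi) / 2 over i = 1..117.
Σi = 6903 and Σi² = 540735.
(7·540735 − 5·6903) / 2 = 3750630/2 = 1875315.

1875315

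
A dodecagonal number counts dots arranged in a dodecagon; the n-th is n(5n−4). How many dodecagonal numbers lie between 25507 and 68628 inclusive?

The n-th dodecagonal number is n(5n−4).
Smallest index with value ≥ 25507: n = 72 (giving 25632).
Largest index with value ≤ 68628: n = 117 (giving 67977).
Indices 72 through 117: 46 terms.

46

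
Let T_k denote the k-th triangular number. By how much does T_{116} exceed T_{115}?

Consecutive triangular numbers differ by n: T_{116} − T_{115} = 116.

116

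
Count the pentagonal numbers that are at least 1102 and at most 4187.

26

The n-th pentagonal number is n(3n−1)/2.
Smallest index with value ≥ 1102: n = 28 (giving 1162).
Largest index with value ≤ 4187: n = 53 (giving 4187).
Indices 28 through 53: 26 terms.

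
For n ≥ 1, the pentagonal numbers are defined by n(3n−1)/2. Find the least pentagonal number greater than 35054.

Solve n(3n−1)/2 > 35054 for integer n.
The largest n with value ≤ 35054 is 153 (since 35037 ≤ 35054 < 35497), so the first above is n = 154, value 35497.

35497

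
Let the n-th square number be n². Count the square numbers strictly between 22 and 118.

The n-th square number is n².
Smallest index with value > 22: n = 5 (giving 25).
Largest index with value < 118: n = 10 (giving 100).
Indices 5 through 10: 6 terms.

6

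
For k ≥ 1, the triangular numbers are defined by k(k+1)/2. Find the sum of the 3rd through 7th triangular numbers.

Σ i(i+1)/2 = (Σi² + Σi) / 2 over i = 3..7.
Σi = 28 − 3 = 25 and Σi² = 140 − 5 = 135.
(1·135 + 1·25) / 2 = 160/2 = 80.

80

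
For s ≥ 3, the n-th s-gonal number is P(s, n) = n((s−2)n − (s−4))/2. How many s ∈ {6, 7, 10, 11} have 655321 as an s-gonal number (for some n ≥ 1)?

1

s = 6: P(6, 572) = 653796 and P(6, 573) = 656085; 655321 is not s-gonal.
s = 7: P(7, 512) = 654592 and P(7, 513) = 657153; 655321 is not s-gonal.
s = 10: P(10, 405) = 654885 and P(10, 406) = 658126; 655321 is not s-gonal.
s = 11: P(11, 382) = 655321. ✓
Hits: s ∈ {11} → 1.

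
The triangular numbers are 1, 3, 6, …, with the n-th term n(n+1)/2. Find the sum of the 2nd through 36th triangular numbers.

Σ i(i+1)/2 = (Σi² + Σi) / 2 over i = 2..36.
Σi = 666 − 1 = 665 and Σi² = 16206 − 1 = 16205.
(1·16205 + 1·665) / 2 = 16870/2 = 8435.

8435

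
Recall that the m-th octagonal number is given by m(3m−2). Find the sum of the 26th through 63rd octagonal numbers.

Σ i(3i−2) = 3Σi² − 2Σi over i = 26..63.
Σi = 2016 − 325 = 1691 and Σi² = 85344 − 5525 = 79819.
3·79819 − 2·1691 = 236075.

236075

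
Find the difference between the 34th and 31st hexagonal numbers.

387

34·(2·34 − 1) = 2278 and 31·(2·31 − 1) = 1891.
Difference: 2278 − 1891 = 387.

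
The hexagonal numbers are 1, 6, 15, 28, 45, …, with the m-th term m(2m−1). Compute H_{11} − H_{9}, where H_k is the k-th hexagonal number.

78

11·(2·11 − 1) = 231 and 9·(2·9 − 1) = 153.
Difference: 231 − 153 = 78.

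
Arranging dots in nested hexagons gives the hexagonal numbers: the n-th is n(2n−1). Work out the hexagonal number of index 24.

The 24th hexagonal number is n(2n−1) with n = 24.
24·(2·24 − 1) = 24·47 = 1128.

1128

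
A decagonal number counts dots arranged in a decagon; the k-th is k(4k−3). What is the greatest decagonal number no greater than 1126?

Solve n(4n−3) ≤ 1126 for integer n.
n = 17 gives 1105 ≤ 1126, while n = 18 gives 1242 > 1126; so the answer is 1105.

1105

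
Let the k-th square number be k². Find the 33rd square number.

33² = 1089.

1089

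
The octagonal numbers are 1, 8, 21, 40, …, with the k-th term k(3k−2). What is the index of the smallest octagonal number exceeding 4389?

Solve n(3n−2) > 4389 for integer n.
The largest n with value ≤ 4389 is 38 (since 4256 ≤ 4389 < 4485), so the first above is n = 39, value 4485.

39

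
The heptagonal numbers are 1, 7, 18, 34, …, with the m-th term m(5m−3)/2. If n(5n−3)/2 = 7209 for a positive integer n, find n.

Set n(5n−3)/2 = 7209, giving 5n² − 3n − 14418 = 0.
So n = (3 + 537) / 10 = 540/10 = 54.
Check: 54·(5·54 − 3)/2 = 7209. ✓

54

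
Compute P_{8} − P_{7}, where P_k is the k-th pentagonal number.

Consecutive pentagonal numbers differ by 3n − 2: here 3·8 − 2 = 22.

22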